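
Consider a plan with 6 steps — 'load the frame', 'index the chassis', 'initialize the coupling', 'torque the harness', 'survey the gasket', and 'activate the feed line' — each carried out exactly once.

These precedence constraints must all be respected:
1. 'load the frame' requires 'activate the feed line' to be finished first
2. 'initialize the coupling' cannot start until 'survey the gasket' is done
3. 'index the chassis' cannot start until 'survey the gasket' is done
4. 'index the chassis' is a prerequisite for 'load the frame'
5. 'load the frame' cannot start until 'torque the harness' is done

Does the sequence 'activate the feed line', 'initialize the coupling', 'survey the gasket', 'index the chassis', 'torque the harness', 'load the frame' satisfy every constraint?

In the proposed order, 'initialize the coupling' appears before 'survey the gasket'.
But one of the constraints requires 'survey the gasket' before 'initialize the coupling', so this ordering violates it.

No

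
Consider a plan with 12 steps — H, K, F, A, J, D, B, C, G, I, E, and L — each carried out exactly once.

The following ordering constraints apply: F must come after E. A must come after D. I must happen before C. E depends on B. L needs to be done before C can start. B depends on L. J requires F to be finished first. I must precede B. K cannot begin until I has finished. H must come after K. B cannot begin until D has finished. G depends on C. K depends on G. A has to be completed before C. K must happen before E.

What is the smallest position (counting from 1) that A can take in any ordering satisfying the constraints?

Working backwards through the constraints from A, its only required predecessor is D.
With 1 mandatory predecessor, the earliest A can sit is position 1+1 = 2, and placing just that one first achieves it.

2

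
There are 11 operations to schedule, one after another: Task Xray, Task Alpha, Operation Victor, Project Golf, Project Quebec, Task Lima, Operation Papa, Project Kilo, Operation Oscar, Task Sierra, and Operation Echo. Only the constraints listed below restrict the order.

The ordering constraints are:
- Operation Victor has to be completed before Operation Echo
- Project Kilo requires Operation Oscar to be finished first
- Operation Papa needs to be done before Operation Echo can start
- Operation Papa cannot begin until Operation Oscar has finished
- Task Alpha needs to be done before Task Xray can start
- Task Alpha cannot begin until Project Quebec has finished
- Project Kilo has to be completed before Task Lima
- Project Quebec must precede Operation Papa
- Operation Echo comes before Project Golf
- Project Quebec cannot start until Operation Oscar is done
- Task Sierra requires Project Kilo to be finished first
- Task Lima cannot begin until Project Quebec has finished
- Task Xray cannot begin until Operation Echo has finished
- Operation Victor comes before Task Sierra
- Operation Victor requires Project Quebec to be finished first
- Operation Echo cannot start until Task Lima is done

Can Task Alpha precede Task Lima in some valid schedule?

Yes

No chain of constraints runs from Task Lima to Task Alpha, so Task Lima is not required to come first.
So a valid ordering placing Task Alpha earlier than Task Lima exists.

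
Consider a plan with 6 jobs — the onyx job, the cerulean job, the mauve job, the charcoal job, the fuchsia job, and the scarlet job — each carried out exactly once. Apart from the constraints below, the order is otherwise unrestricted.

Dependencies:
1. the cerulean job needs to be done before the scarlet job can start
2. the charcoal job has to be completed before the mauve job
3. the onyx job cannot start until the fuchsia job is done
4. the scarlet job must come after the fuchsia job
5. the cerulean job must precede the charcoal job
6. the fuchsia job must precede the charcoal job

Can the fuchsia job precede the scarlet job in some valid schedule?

The constraints force the fuchsia job before the scarlet job, so yes — every valid ordering has the fuchsia job earlier.

Yes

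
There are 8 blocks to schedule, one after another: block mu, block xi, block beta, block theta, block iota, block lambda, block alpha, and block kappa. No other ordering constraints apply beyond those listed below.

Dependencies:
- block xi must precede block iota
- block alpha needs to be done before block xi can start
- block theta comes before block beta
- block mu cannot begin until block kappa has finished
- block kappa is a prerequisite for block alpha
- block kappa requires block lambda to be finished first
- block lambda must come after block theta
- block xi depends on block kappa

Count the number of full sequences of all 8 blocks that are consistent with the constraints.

28

Block theta is the only block with nothing required before it, so every ordering starts there.
Counting all ways to extend the partial order to a total order gives 28.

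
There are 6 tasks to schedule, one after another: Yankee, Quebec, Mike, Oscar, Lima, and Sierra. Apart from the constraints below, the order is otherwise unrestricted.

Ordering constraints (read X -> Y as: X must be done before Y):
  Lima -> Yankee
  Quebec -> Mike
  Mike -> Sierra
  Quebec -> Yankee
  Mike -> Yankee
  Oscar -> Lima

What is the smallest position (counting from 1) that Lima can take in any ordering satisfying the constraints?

2

The only task forced before Lima (directly or transitively) is Oscar.
With 1 mandatory predecessor, the earliest Lima can sit is position 1+1 = 2, and placing just that one first achieves it.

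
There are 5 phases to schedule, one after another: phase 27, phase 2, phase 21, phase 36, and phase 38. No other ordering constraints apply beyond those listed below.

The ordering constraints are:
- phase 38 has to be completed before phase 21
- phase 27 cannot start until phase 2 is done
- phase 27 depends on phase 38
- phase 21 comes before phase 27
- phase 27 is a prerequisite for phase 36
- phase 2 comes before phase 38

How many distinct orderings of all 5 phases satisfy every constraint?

1

Only phase 2 has no prerequisites, so it must go first.
Every phase is then forced in turn, so only 1 complete ordering is consistent with the constraints.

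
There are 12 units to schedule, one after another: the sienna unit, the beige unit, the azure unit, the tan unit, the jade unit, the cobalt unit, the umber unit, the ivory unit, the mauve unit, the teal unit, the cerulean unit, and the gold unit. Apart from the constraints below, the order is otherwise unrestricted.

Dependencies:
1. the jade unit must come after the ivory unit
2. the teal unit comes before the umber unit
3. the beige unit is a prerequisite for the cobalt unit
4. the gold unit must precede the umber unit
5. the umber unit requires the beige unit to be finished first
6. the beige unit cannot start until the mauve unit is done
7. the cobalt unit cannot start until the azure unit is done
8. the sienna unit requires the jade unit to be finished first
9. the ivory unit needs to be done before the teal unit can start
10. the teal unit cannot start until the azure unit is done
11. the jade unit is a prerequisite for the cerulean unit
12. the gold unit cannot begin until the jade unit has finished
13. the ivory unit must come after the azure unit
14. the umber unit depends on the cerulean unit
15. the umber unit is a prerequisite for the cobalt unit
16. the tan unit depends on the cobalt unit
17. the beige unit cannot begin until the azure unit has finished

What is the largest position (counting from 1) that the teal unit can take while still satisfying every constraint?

The units that are forced after the teal unit, directly or by a chain of constraints, are the tan unit, the cobalt unit, the umber unit. That's 3 units.
So at least 3 units follow the teal unit, putting the teal unit no later than position 9. That position is achievable by scheduling everything else first.

9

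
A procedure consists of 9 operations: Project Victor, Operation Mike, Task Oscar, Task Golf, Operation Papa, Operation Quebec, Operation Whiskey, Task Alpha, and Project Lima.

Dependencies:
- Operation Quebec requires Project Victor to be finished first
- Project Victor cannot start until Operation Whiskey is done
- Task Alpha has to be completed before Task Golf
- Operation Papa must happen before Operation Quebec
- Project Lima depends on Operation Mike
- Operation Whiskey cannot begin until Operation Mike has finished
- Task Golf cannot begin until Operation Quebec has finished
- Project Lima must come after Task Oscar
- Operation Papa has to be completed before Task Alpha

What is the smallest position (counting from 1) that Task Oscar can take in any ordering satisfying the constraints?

Task Oscar has no prerequisites at all, so it can go in position 1.

1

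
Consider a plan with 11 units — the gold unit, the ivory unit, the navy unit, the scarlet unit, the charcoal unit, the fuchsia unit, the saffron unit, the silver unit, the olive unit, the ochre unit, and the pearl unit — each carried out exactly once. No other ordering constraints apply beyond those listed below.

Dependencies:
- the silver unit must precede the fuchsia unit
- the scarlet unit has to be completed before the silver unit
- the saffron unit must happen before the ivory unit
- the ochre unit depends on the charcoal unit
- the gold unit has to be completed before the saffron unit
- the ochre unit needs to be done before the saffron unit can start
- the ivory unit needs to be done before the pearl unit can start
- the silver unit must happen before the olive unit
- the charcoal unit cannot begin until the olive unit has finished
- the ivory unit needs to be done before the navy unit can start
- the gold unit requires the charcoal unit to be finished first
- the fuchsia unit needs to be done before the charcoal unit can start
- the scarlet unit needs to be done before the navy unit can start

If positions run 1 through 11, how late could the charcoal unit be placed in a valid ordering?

Every unit that must follow the charcoal unit has to come after it. Tracing all chains starting from the charcoal unit, those units are: the gold unit, the ivory unit, the navy unit, the saffron unit, the ochre unit, the pearl unit — 6 in total.
So at least 6 units follow the charcoal unit, putting the charcoal unit no later than position 5. That position is achievable by scheduling everything else first.

5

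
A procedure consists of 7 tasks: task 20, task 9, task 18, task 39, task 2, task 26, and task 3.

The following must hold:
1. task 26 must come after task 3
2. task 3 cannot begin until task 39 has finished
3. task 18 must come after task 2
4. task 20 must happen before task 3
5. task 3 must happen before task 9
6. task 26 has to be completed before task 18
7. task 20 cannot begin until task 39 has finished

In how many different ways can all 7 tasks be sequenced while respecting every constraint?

The tasks with no prerequisites are task 39, task 2; any of them can be placed first.
Enumerating by repeatedly choosing an available task (one whose prerequisites are all placed) gives 17 distinct complete orderings.

17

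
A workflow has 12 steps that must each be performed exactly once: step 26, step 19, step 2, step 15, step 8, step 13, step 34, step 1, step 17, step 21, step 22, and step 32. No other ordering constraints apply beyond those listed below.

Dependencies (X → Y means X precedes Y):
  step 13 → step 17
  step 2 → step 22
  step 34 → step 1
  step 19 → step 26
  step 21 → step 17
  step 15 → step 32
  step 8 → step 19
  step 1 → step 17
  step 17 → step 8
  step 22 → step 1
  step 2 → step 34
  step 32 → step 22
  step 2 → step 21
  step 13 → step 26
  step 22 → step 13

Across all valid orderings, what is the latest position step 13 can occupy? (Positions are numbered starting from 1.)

8

The steps that are forced after step 13, directly or by a chain of constraints, are step 26, step 19, step 8, step 17. That's 4 steps.
So at least 4 steps follow step 13, putting step 13 no later than position 8. That position is achievable by scheduling everything else first.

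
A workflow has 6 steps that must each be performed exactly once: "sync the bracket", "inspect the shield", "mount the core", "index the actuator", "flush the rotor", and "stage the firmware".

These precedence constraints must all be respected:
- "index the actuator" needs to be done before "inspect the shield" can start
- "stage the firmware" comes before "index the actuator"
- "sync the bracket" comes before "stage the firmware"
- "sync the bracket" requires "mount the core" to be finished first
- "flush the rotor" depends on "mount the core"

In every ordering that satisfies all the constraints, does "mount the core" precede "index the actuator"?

Chaining the stated constraints: "mount the core" → "sync the bracket" → "stage the firmware" → "index the actuator".
So "mount the core" must precede "index the actuator" in any valid ordering.

Yes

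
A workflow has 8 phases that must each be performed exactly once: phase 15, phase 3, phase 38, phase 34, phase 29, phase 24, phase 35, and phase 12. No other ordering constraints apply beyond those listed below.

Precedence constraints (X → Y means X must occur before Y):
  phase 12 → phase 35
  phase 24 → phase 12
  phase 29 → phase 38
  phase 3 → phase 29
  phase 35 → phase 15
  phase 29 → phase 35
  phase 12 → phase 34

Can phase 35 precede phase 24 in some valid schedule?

No

The constraints give a chain phase 24 → phase 12 → phase 35, which forces phase 24 before phase 35.
Hence phase 35 can never be scheduled before phase 24.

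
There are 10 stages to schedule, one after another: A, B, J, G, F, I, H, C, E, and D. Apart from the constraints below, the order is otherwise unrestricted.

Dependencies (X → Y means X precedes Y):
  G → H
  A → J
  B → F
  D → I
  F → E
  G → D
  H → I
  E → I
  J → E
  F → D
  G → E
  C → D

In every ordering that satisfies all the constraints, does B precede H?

Nothing in the constraints links B and H; they are unordered relative to each other.
A valid ordering placing H before B exists, so the answer is no.

No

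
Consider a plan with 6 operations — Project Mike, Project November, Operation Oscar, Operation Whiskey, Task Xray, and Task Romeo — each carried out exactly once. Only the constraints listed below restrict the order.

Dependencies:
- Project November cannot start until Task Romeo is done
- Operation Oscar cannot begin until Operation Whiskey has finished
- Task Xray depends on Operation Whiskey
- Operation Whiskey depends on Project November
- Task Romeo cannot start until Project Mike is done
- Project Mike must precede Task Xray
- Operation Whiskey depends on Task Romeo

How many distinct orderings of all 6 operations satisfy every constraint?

2

Only Project Mike has no prerequisites, so it must go first.
Enumerating by repeatedly choosing an available operation (one whose prerequisites are all placed) gives 2 distinct complete orderings.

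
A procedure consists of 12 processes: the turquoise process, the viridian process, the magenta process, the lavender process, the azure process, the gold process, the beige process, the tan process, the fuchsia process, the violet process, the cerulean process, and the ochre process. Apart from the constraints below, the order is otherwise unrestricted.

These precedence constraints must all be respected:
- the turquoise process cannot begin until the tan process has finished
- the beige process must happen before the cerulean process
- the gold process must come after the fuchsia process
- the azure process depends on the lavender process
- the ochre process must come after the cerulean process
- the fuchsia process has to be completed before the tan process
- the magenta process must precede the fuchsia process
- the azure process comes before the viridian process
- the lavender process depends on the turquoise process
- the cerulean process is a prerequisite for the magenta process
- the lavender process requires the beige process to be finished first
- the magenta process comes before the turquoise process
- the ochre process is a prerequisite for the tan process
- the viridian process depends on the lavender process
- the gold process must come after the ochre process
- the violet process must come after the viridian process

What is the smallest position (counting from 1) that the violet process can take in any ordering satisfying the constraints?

11

The processes that are forced before the violet process, directly or transitively, are the turquoise process, the viridian process, the magenta process, the lavender process, the azure process, the beige process, the tan process, the fuchsia process, the cerulean process, the ochre process. That's 10 processes.
With 10 mandatory predecessors, the earliest the violet process can sit is position 10+1 = 11, and placing just those 10 first achieves it.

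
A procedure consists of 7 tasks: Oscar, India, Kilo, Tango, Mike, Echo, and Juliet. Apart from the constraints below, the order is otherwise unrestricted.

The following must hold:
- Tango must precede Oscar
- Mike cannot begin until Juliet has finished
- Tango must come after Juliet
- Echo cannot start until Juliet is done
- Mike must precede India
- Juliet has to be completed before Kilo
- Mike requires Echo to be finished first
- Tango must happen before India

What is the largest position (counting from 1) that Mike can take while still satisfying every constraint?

6

The only task forced after Mike (directly or by a chain) is India.
With 1 mandatory successor out of 7 tasks total, the latest slot for Mike is 7−1 = 6, and it's reachable by doing all non-successors before Mike.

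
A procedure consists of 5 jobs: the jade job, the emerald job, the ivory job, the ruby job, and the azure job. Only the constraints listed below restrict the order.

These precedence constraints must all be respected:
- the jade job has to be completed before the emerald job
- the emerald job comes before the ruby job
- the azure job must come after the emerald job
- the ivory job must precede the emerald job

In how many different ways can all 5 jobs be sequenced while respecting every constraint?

4

2 jobs have no prerequisites (the jade job, the ivory job), so any of them could come first.
Enumerating by repeatedly choosing an available job (one whose prerequisites are all placed) gives 4 distinct complete orderings.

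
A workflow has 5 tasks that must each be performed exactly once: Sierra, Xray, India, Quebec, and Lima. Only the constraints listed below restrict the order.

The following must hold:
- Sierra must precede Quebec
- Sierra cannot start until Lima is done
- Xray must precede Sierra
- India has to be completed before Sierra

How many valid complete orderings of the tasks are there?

The tasks with no prerequisites are Xray, India, Lima; any of them can be placed first.
Counting all ways to extend the partial order to a total order gives 6.

6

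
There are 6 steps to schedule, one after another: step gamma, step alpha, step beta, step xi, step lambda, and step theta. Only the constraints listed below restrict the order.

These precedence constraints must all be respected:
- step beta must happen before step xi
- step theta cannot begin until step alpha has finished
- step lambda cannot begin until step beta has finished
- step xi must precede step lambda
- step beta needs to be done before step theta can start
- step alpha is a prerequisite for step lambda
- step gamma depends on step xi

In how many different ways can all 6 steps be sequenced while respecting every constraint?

24

The steps with no prerequisites are step alpha, step beta; any of them can be placed first.
Systematically extending each partial ordering one step at a time and counting, there are 24 complete orderings.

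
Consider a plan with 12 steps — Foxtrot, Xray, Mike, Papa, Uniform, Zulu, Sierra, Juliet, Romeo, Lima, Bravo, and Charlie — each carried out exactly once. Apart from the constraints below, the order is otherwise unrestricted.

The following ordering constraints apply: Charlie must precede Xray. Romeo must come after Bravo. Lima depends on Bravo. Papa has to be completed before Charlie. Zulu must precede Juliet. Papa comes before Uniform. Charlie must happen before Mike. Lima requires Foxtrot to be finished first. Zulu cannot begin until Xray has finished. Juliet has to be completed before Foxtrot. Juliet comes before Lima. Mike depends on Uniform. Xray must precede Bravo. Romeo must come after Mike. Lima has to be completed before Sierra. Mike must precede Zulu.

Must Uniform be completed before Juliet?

Following the dependencies: Uniform → Mike → Zulu → Juliet.
That forces Uniform before Juliet in every valid schedule.

Yes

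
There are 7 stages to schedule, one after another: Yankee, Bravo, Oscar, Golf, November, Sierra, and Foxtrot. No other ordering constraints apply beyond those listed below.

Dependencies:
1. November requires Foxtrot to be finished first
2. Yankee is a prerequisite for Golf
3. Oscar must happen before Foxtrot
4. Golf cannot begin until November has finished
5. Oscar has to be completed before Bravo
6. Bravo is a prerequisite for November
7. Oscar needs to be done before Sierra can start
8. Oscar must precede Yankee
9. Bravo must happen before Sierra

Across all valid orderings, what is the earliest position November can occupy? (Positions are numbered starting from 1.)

4

Every stage that must precede November has to come before it. Tracing all chains that end at November, those stages are: Bravo, Oscar, Foxtrot — 3 in total.
With 3 mandatory predecessors, the earliest November can sit is position 3+1 = 4, and placing just those 3 first achieves it.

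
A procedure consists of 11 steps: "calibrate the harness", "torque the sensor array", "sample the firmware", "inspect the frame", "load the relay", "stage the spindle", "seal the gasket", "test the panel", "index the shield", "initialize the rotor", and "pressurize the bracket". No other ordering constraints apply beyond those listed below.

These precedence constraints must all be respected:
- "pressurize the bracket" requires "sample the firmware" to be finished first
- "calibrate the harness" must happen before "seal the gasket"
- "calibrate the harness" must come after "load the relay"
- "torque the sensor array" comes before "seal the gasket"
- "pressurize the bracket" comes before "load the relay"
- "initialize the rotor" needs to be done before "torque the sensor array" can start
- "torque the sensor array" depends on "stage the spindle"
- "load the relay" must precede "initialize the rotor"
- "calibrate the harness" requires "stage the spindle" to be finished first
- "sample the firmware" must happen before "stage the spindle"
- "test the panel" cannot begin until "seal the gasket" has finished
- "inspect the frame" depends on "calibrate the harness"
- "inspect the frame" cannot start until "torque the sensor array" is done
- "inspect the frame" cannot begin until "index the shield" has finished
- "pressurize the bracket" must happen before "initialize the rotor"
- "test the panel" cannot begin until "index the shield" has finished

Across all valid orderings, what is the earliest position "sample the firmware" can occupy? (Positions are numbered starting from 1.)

1

Nothing is required before "sample the firmware"; it can be the very first step.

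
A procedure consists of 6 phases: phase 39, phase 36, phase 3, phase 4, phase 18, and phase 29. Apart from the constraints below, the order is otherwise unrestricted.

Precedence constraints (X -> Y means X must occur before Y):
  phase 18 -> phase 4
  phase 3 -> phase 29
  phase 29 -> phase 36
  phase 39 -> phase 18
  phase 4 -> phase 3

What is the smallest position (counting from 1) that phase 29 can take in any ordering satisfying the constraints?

Working backwards through the constraints from phase 29, its full set of required predecessors is phase 39, phase 3, phase 4, phase 18 — 4 of them.
With 4 mandatory predecessors, the earliest phase 29 can sit is position 4+1 = 5, and placing just those 4 first achieves it.

5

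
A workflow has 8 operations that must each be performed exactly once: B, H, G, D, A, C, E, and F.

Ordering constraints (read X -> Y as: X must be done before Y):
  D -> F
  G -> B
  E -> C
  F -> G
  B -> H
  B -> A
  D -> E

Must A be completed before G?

In fact the dependencies run the other way: G → B → A.
So A does not have to come before G — it cannot.

No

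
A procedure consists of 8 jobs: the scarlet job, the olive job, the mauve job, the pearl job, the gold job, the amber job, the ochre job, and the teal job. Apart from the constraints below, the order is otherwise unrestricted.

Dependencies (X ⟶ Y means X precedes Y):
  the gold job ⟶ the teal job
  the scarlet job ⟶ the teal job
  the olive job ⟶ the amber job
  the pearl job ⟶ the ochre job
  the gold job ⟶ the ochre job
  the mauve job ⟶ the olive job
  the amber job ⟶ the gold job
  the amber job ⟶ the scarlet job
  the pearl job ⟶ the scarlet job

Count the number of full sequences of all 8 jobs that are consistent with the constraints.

The jobs with no prerequisites are the mauve job, the pearl job; any of them can be placed first.
Counting all ways to extend the partial order to a total order gives 23.

23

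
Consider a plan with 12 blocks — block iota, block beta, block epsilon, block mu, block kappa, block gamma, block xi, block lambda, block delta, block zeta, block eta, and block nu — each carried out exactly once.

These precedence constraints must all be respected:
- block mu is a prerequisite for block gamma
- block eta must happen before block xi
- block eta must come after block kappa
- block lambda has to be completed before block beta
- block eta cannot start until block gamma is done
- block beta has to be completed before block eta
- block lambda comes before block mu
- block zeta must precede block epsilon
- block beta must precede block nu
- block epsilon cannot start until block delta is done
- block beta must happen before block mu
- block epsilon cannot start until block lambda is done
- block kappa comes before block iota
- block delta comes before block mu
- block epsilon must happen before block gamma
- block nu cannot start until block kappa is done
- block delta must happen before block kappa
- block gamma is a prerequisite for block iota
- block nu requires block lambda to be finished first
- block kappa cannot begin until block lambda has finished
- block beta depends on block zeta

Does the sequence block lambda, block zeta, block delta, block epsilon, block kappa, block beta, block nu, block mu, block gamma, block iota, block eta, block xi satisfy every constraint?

Going through the constraints one by one, each required predecessor appears earlier in the sequence than its dependent — e.g. block lambda (position 1) is before block mu (position 8), as required.

Yes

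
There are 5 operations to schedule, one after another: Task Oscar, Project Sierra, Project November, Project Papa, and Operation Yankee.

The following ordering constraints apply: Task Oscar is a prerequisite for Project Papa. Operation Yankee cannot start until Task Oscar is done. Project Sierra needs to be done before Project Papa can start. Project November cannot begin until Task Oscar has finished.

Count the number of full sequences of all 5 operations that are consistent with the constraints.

18

The operations with no prerequisites are Task Oscar, Project Sierra; any of them can be placed first.
Counting all ways to extend the partial order to a total order gives 18.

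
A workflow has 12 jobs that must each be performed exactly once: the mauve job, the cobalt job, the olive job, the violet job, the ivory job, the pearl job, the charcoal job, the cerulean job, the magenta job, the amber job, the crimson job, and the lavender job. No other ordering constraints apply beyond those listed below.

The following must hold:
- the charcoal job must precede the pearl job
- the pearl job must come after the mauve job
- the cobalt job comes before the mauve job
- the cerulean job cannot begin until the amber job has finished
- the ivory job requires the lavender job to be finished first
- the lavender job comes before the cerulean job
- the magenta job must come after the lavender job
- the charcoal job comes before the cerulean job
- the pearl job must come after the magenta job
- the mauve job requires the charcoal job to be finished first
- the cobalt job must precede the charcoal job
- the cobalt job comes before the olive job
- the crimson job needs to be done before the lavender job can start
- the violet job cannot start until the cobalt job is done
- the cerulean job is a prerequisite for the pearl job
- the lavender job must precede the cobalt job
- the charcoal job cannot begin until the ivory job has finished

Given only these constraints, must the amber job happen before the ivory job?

No chain of constraints connects the amber job to the ivory job in either direction.
There exist valid orderings with the ivory job before the amber job, so the amber job is not required to come first.

No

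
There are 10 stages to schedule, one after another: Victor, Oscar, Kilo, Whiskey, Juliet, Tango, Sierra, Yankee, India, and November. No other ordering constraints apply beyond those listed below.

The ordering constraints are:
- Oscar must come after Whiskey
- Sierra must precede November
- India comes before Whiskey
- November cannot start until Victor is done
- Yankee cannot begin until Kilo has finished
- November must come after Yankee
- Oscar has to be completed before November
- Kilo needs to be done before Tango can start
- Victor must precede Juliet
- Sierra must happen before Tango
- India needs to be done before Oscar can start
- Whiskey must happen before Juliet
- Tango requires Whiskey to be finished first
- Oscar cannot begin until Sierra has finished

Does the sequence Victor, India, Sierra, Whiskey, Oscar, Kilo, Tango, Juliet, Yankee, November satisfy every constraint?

Yes

Going through the constraints one by one, each required predecessor appears earlier in the sequence than its dependent — e.g. Victor (position 1) is before November (position 10), as required.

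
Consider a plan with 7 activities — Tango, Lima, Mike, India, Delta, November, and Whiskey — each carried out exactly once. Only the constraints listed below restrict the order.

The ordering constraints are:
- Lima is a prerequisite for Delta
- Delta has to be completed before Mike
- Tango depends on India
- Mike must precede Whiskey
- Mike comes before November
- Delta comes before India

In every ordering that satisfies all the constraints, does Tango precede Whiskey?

No

No chain of constraints connects Tango to Whiskey in either direction.
So Tango can come before Whiskey or after — it is not forced.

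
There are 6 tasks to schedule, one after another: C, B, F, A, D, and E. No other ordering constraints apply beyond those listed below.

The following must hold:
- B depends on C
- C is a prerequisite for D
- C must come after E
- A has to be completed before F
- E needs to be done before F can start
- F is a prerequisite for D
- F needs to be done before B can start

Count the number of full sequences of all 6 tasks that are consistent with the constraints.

2 tasks have no prerequisites (A, E), so any of them could come first.
Counting all ways to extend the partial order to a total order gives 10.

10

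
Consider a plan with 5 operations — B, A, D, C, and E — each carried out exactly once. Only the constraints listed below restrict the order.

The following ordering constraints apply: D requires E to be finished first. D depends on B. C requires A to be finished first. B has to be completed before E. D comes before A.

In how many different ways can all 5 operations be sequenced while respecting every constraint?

1

Only B has no prerequisites, so it must go first.
Every operation is then forced in turn, so only 1 complete ordering is consistent with the constraints.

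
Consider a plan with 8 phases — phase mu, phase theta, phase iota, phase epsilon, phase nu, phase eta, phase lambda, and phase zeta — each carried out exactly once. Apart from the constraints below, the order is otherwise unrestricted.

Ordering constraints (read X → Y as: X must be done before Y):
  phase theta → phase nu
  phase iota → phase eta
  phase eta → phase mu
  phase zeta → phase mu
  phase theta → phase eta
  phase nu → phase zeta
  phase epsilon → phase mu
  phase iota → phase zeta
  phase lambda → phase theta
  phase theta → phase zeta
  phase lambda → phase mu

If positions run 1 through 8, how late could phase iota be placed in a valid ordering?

5

Every phase that must follow phase iota has to come after it. Tracing all chains starting from phase iota, those phases are: phase mu, phase eta, phase zeta — 3 in total.
With 3 mandatory successors out of 8 phases total, the latest slot for phase iota is 8−3 = 5, and it's reachable by doing all non-successors before phase iota.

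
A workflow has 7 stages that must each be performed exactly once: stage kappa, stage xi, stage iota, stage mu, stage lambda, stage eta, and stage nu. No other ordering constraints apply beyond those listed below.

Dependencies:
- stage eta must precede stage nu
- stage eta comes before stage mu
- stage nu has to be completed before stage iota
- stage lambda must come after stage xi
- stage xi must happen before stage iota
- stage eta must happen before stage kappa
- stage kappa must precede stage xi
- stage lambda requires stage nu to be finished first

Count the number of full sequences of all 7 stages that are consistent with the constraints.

Only stage eta has no prerequisites, so it must go first.
Enumerating by repeatedly choosing an available stage (one whose prerequisites are all placed) gives 36 distinct complete orderings.

36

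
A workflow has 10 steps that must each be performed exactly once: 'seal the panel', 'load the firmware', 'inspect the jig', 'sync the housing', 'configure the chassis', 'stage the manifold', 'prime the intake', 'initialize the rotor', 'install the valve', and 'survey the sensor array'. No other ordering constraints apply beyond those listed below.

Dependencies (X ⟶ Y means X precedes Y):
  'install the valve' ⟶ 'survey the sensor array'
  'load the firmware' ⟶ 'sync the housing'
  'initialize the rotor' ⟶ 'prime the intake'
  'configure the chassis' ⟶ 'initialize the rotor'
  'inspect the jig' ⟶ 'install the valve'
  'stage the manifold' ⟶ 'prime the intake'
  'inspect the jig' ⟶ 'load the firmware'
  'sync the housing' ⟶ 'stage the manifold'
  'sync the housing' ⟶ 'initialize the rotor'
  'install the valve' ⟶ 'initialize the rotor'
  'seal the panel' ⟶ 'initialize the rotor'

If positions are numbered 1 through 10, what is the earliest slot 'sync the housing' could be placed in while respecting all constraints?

3

Every step that must precede 'sync the housing' has to come before it. Tracing all chains that end at 'sync the housing', those steps are: 'load the firmware', 'inspect the jig' — 2 in total.
So at minimum 2 steps come before 'sync the housing', putting 'sync the housing' no earlier than position 3. That position is achievable by scheduling exactly those predecessors first.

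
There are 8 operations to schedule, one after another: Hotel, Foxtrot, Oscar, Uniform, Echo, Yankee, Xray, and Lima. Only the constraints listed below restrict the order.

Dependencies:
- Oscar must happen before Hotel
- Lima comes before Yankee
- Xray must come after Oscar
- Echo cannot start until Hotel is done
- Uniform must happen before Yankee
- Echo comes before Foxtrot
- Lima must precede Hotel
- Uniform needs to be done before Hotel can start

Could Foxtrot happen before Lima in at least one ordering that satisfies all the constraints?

Following Lima → Hotel → Echo → Foxtrot, Lima must precede Foxtrot in every valid ordering.
Hence Foxtrot can never be scheduled before Lima.

No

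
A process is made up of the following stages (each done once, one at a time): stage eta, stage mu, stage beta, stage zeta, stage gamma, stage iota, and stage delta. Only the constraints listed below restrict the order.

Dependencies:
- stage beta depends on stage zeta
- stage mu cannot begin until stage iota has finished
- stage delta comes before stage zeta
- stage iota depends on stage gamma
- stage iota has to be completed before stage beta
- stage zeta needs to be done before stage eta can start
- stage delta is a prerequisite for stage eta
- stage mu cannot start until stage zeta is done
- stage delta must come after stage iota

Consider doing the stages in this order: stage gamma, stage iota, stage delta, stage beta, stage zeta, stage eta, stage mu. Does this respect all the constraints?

Here stage zeta comes after stage beta.
Since stage zeta is required before stage beta, the ordering is invalid.

No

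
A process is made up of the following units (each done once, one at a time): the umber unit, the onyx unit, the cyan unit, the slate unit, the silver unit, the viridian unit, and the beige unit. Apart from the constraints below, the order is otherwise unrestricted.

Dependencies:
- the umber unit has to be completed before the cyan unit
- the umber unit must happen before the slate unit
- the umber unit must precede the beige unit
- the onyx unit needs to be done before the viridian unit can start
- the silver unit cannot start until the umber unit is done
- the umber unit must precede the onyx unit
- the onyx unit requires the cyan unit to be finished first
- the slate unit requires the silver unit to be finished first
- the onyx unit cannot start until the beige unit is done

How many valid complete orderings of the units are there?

The umber unit is the only unit with nothing required before it, so every ordering starts there.
Systematically extending each partial ordering one unit at a time and counting, there are 30 complete orderings.

30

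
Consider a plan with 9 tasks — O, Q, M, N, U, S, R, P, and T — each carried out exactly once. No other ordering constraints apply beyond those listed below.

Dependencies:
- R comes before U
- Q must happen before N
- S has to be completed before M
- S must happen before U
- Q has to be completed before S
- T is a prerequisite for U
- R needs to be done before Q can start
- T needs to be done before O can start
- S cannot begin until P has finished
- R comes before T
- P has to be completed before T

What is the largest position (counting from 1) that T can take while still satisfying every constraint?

7

The tasks that are forced after T, directly or by a chain of constraints, are O, U. That's 2 tasks.
So at least 2 tasks follow T, putting T no later than position 7. That position is achievable by scheduling everything else first.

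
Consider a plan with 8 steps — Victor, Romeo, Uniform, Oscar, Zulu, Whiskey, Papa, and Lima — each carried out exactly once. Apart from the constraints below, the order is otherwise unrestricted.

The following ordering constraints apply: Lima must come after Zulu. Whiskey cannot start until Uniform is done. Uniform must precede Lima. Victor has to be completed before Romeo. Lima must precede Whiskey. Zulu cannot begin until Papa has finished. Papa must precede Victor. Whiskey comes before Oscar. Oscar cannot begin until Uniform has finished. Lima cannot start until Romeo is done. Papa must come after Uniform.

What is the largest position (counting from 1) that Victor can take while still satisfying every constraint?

Following every chain forward from Victor, the steps that must come later are Romeo, Oscar, Whiskey, Lima — 4 of them.
So at least 4 steps follow Victor, putting Victor no later than position 4. That position is achievable by scheduling everything else first.

4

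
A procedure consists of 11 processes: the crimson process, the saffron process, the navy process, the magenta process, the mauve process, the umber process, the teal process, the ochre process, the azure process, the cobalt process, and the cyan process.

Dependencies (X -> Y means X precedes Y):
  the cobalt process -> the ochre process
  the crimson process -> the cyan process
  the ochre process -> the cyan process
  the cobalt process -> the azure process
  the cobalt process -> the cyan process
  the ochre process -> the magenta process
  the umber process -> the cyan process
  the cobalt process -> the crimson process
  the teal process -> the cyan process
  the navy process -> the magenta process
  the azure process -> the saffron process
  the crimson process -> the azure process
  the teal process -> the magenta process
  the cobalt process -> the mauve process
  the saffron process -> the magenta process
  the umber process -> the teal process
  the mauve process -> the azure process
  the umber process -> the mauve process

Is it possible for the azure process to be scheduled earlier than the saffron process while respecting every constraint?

Yes

The constraints force the azure process before the saffron process, so yes — every valid ordering has the azure process earlier.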